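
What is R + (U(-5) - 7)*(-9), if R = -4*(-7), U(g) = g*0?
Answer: 91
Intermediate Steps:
U(g) = 0
R = 28
R + (U(-5) - 7)*(-9) = 28 + (0 - 7)*(-9) = 28 - 7*(-9) = 28 + 63 = 91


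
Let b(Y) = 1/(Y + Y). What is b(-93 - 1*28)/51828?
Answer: -1/12542376 ≈ -7.9730e-8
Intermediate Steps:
b(Y) = 1/(2*Y)
b(-93 - 1*28)/51828 = (1/(2*(-93 - 1*28)))/51828 = (1/(2*(-93 - 28)))*(1/51828) = ((½)/(-121))*(1/51828) = ((½)*(-1/121))*(1/51828) = -1/242*1/51828 = -1/12542376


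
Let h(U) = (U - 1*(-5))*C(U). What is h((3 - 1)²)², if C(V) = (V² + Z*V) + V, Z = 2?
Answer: 63504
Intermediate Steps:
C(V) = V² + 3*V (C(V) = (V² + 2*V) + V = V² + 3*V)
h(U) = U*(3 + U)*(5 + U) (h(U) = (U - 1*(-5))*(U*(3 + U)) = (U + 5)*(U*(3 + U)) = (5 + U)*(U*(3 + U)) = U*(3 + U)*(5 + U))
h((3 - 1)²)² = ((3 - 1)²*(3 + (3 - 1)²)*(5 + (3 - 1)²))² = (2²*(3 + 2²)*(5 + 2²))² = (4*(3 + 4)*(5 + 4))² = (4*7*9)² = 252² = 63504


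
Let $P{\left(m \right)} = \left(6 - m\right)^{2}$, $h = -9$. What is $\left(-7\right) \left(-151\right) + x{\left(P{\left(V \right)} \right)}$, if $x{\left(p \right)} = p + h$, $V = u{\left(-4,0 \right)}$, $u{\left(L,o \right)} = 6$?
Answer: $1048$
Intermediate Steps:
$V = 6$
$x{\left(p \right)} = -9 + p$ ($x{\left(p \right)} = p - 9 = -9 + p$)
$\left(-7\right) \left(-151\right) + x{\left(P{\left(V \right)} \right)} = \left(-7\right) \left(-151\right) - \left(9 - \left(-6 + 6\right)^{2}\right) = 1057 - \left(9 - 0^{2}\right) = 1057 + \left(-9 + 0\right) = 1057 - 9 = 1048$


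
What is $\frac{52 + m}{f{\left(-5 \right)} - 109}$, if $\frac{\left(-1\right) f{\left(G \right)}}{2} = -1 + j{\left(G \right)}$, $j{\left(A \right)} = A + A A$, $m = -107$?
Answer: $\frac{55}{147} \approx 0.37415$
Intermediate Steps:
$j{\left(A \right)} = A + A^{2}$
$f{\left(G \right)} = 2 - 2 G \left(1 + G\right)$ ($f{\left(G \right)} = - 2 \left(-1 + G \left(1 + G\right)\right) = 2 - 2 G \left(1 + G\right)$)
$\frac{52 + m}{f{\left(-5 \right)} - 109} = \frac{52 - 107}{\left(2 - - 10 \left(1 - 5\right)\right) - 109} = - \frac{55}{\left(2 - \left(-10\right) \left(-4\right)\right) - 109} = - \frac{55}{\left(2 - 40\right) - 109} = - \frac{55}{-38 - 109} = - \frac{55}{-147} = \left(-55\right) \left(- \frac{1}{147}\right) = \frac{55}{147}$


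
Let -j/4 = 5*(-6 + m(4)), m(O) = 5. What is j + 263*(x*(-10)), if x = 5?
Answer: -13130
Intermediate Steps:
j = 20 (j = -20*(-6 + 5) = -20*(-1) = -4*(-5) = 20)
j + 263*(x*(-10)) = 20 + 263*(5*(-10)) = 20 + 263*(-50) = 20 - 13150 = -13130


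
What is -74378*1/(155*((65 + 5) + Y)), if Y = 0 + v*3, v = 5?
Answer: -74378/13175 ≈ -5.6454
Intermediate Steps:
Y = 15 (Y = 0 + 5*3 = 0 + 15 = 15)
-74378*1/(155*((65 + 5) + Y)) = -74378*1/(155*((65 + 5) + 15)) = -74378*1/(155*(70 + 15)) = -74378/(155*85) = -74378/13175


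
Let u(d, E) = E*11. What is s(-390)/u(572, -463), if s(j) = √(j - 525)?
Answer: -I*√915/5093 ≈ -0.0059393*I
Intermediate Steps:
u(d, E) = 11*E
s(j) = √(-525 + j)
s(-390)/u(572, -463) = √(-525 - 390)/((11*(-463))) = √(-915)/(-5093) = (I*√915)*(-1/5093) = -I*√915/5093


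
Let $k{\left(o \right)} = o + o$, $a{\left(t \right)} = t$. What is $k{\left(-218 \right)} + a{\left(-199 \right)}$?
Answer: $-635$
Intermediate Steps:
$k{\left(o \right)} = 2 o$
$k{\left(-218 \right)} + a{\left(-199 \right)} = 2 \left(-218\right) - 199 = -436 - 199 = -635$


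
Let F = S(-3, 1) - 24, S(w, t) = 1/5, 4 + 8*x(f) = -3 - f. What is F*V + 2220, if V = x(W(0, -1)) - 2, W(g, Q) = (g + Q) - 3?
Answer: 91061/40 ≈ 2276.5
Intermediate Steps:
W(g, Q) = -3 + Q + g (W(g, Q) = (Q + g) - 3 = -3 + Q + g)
x(f) = -7/8 - f/8 (x(f) = -1/2 + (-3 - f)/8 = -1/2 + (-3/8 - f/8) = -7/8 - f/8)
S(w, t) = 1/5
V = -19/8 (V = (-7/8 - (-3 - 1 + 0)/8) - 2 = (-7/8 - 1/8*(-4)) - 2 = (-7/8 + 1/2) - 2 = -3/8 - 2 = -19/8 ≈ -2.3750)
F = -119/5 (F = 1/5 - 24 = -119/5 ≈ -23.800)
F*V + 2220 = -119/5*(-19/8) + 2220 = 2261/40 + 2220 = 91061/40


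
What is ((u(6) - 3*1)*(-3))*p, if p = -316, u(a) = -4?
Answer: -6636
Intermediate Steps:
((u(6) - 3*1)*(-3))*p = ((-4 - 3*1)*(-3))*(-316) = ((-4 - 3)*(-3))*(-316) = -7*(-3)*(-316) = 21*(-316) = -6636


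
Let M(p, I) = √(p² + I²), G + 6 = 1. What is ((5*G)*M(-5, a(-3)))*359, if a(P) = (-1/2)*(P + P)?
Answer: -8975*√34 ≈ -52333.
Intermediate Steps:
G = -5 (G = -6 + 1 = -5)
a(P) = -P (a(P) = (-1*½)*(2*P) = -P)
M(p, I) = √(I² + p²)
((5*G)*M(-5, a(-3)))*359 = ((5*(-5))*√((-1*(-3))² + (-5)²))*359 = -25*√(3² + 25)*359 = -25*√(9 + 25)*359 = -25*√34*359 = -8975*√34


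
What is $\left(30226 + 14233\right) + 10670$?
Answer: $55129$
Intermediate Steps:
$\left(30226 + 14233\right) + 10670 = 44459 + 10670 = 55129$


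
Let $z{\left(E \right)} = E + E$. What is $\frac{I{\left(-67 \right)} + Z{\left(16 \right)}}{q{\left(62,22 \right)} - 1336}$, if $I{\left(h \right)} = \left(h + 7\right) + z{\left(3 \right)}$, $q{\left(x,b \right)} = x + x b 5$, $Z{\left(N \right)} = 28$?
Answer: $- \frac{13}{2773} \approx -0.0046881$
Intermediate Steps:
$z{\left(E \right)} = 2 E$
$q{\left(x,b \right)} = x + 5 b x$ ($q{\left(x,b \right)} = x + x 5 b = x + 5 b x$)
$I{\left(h \right)} = 13 + h$ ($I{\left(h \right)} = \left(h + 7\right) + 2 \cdot 3 = \left(7 + h\right) + 6 = 13 + h$)
$\frac{I{\left(-67 \right)} + Z{\left(16 \right)}}{q{\left(62,22 \right)} - 1336} = \frac{\left(13 - 67\right) + 28}{62 \left(1 + 5 \cdot 22\right) - 1336} = \frac{-54 + 28}{62 \left(1 + 110\right) - 1336} = - \frac{26}{62 \cdot 111 - 1336} = - \frac{26}{6882 - 1336} = - \frac{26}{5546} = \left(-26\right) \frac{1}{5546} = - \frac{13}{2773}$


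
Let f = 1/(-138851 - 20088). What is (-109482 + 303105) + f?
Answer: 30774245996/158939 ≈ 1.9362e+5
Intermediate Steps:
f = -1/158939 (f = 1/(-158939) = -1/158939 ≈ -6.2917e-6)
(-109482 + 303105) + f = (-109482 + 303105) - 1/158939 = 193623 - 1/158939 = 30774245996/158939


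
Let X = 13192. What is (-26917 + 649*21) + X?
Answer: -96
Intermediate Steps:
(-26917 + 649*21) + X = (-26917 + 649*21) + 13192 = (-26917 + 13629) + 13192 = -13288 + 13192 = -96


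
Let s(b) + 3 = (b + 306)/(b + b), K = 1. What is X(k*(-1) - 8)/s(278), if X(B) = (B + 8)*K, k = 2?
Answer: 278/271 ≈ 1.0258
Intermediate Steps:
X(B) = 8 + B (X(B) = (B + 8)*1 = (8 + B)*1 = 8 + B)
s(b) = -3 + (306 + b)/(2*b) (s(b) = -3 + (b + 306)/(b + b) = -3 + (306 + b)/((2*b)) = -3 + (306 + b)*(1/(2*b)) = -3 + (306 + b)/(2*b))
X(k*(-1) - 8)/s(278) = (8 + (2*(-1) - 8))/(-5/2 + 153/278) = (8 + (-2 - 8))/(-5/2 + 153*(1/278)) = (8 - 10)/(-5/2 + 153/278) = -2/(-271/139) = -2*(-139/271) = 278/271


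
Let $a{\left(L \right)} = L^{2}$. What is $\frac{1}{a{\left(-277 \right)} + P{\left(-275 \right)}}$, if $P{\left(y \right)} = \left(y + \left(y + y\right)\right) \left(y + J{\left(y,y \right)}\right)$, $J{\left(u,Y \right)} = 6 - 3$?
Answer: $\frac{1}{301129} \approx 3.3208 \cdot 10^{-6}$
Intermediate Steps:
$J{\left(u,Y \right)} = 3$
$P{\left(y \right)} = 3 y \left(3 + y\right)$ ($P{\left(y \right)} = \left(y + \left(y + y\right)\right) \left(y + 3\right) = \left(y + 2 y\right) \left(3 + y\right) = 3 y \left(3 + y\right)$)
$\frac{1}{a{\left(-277 \right)} + P{\left(-275 \right)}} = \frac{1}{\left(-277\right)^{2} + 3 \left(-275\right) \left(3 - 275\right)} = \frac{1}{76729 + 3 \left(-275\right) \left(-272\right)} = \frac{1}{76729 + 224400} = \frac{1}{301129}$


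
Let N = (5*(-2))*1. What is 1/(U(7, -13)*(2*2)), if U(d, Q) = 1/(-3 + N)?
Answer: -13/4 ≈ -3.2500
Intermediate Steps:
N = -10 (N = -10*1 = -10)
U(d, Q) = -1/13 (U(d, Q) = 1/(-3 - 10) = 1/(-13) = -1/13)
1/(U(7, -13)*(2*2)) = 1/(-2*2/13) = 1/(-1/13*4) = 1/(-4/13) = -13/4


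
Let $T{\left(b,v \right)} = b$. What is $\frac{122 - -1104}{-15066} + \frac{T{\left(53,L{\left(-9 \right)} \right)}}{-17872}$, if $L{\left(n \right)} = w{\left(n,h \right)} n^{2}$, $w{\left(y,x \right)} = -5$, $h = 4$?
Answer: $- \frac{11354785}{134629776} \approx -0.084341$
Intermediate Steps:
$L{\left(n \right)} = - 5 n^{2}$
$\frac{122 - -1104}{-15066} + \frac{T{\left(53,L{\left(-9 \right)} \right)}}{-17872} = \frac{122 - -1104}{-15066} + \frac{53}{-17872} = \left(122 + 1104\right) \left(- \frac{1}{15066}\right) + 53 \left(- \frac{1}{17872}\right) = 1226 \left(- \frac{1}{15066}\right) - \frac{53}{17872} = - \frac{613}{7533} - \frac{53}{17872} = - \frac{11354785}{134629776}$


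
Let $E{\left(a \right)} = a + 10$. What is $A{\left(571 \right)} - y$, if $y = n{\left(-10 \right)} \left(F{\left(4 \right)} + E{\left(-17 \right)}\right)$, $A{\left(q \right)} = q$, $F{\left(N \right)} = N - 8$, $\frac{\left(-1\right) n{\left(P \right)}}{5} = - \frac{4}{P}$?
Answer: $549$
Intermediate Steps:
$n{\left(P \right)} = \frac{20}{P}$ ($n{\left(P \right)} = - 5 \left(- \frac{4}{P}\right) = \frac{20}{P}$)
$E{\left(a \right)} = 10 + a$
$F{\left(N \right)} = -8 + N$ ($F{\left(N \right)} = N - 8 = -8 + N$)
$y = 22$ ($y = \frac{20}{-10} \left(\left(-8 + 4\right) + \left(10 - 17\right)\right) = 20 \left(- \frac{1}{10}\right) \left(-4 - 7\right) = \left(-2\right) \left(-11\right) = 22$)
$A{\left(571 \right)} - y = 571 - 22 = 549$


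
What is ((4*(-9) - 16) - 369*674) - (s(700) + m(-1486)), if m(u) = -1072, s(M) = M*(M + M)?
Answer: -1227686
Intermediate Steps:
s(M) = 2*M² (s(M) = M*(2*M) = 2*M²)
((4*(-9) - 16) - 369*674) - (s(700) + m(-1486)) = ((4*(-9) - 16) - 369*674) - (2*700² - 1072) = ((-36 - 16) - 248706) - (2*490000 - 1072) = (-52 - 248706) - (980000 - 1072) = -248758 - 1*978928 = -248758 - 978928 = -1227686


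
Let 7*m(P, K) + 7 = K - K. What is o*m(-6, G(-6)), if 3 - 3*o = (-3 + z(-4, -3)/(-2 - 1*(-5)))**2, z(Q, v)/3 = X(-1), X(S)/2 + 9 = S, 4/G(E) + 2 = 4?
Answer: 526/3 ≈ 175.33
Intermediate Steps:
G(E) = 2 (G(E) = 4/(-2 + 4) = 4/2 = 4*(1/2) = 2)
X(S) = -18 + 2*S
z(Q, v) = -60 (z(Q, v) = 3*(-18 + 2*(-1)) = 3*(-18 - 2) = 3*(-20) = -60)
m(P, K) = -1 (m(P, K) = -1 + (K - K)/7 = -1 + (1/7)*0 = -1 + 0 = -1)
o = -526/3 (o = 1 - (-3 - 60/(-2 - 1*(-5)))**2/3 = 1 - (-3 - 60/(-2 + 5))**2/3 = 1 - (-3 - 60/3)**2/3 = 1 - (-3 - 60*1/3)**2/3 = 1 - (-3 - 20)**2/3 = 1 - 1/3*(-23)**2 = 1 - 1/3*529 = 1 - 529/3 = -526/3 ≈ -175.33)
o*m(-6, G(-6)) = -526/3*(-1) = 526/3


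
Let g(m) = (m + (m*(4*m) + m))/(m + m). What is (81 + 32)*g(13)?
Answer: 3051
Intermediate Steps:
g(m) = (2*m + 4*m**2)/(2*m) (g(m) = (m + (4*m**2 + m))/((2*m)) = (m + (m + 4*m**2))*(1/(2*m)) = (2*m + 4*m**2)*(1/(2*m)) = (2*m + 4*m**2)/(2*m))
(81 + 32)*g(13) = (81 + 32)*(1 + 2*13) = 113*(1 + 26) = 113*27 = 3051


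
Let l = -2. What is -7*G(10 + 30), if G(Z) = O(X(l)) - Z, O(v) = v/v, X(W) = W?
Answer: 273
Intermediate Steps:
O(v) = 1
G(Z) = 1 - Z
-7*G(10 + 30) = -7*(1 - (10 + 30)) = -7*(1 - 1*40) = -7*(1 - 40) = -7*(-39) = 273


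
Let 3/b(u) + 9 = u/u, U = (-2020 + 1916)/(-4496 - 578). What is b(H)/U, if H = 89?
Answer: -7611/416 ≈ -18.296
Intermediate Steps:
U = 52/2537 (U = -104/(-5074) = -104*(-1/5074) = 52/2537 ≈ 0.020497)
b(u) = -3/8 (b(u) = 3/(-9 + u/u) = 3/(-9 + 1) = 3/(-8) = 3*(-⅛) = -3/8)
b(H)/U = -3/(8*52/2537) = -3/8*2537/52 = -7611/416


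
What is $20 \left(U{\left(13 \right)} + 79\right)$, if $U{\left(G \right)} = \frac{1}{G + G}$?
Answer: $\frac{20550}{13} \approx 1580.8$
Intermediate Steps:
$U{\left(G \right)} = \frac{1}{2 G}$
$20 \left(U{\left(13 \right)} + 79\right) = 20 \left(\frac{1}{2 \cdot 13} + 79\right) = 20 \left(\frac{1}{2} \cdot \frac{1}{13} + 79\right) = 20 \left(\frac{1}{26} + 79\right) = 20 \cdot \frac{2055}{26} = \frac{20550}{13}$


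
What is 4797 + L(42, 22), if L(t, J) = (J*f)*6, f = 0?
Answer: 4797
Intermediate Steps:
L(t, J) = 0 (L(t, J) = (J*0)*6 = 0*6 = 0)
4797 + L(42, 22) = 4797 + 0 = 4797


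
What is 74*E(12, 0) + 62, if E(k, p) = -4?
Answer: -234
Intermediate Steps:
74*E(12, 0) + 62 = 74*(-4) + 62 = -296 + 62 = -234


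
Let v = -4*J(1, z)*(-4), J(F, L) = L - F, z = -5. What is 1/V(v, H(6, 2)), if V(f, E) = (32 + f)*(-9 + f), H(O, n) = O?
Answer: 1/6720 ≈ 0.00014881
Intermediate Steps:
v = -96 (v = -4*(-5 - 1*1)*(-4) = -4*(-5 - 1)*(-4) = -4*(-6)*(-4) = 24*(-4) = -96)
V(f, E) = (-9 + f)*(32 + f)
1/V(v, H(6, 2)) = 1/(-288 + (-96)² + 23*(-96)) = 1/(-288 + 9216 - 2208) = 1/6720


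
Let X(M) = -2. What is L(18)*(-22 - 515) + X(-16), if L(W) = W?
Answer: -9668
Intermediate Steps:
L(18)*(-22 - 515) + X(-16) = 18*(-22 - 515) - 2 = 18*(-537) - 2 = -9666 - 2 = -9668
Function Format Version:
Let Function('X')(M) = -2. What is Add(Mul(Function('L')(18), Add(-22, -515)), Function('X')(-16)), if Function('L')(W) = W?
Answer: -9668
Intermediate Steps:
Add(Mul(Function('L')(18), Add(-22, -515)), Function('X')(-16)) = Add(Mul(18, Add(-22, -515)), -2) = Add(Mul(18, -537), -2) = Add(-9666, -2) = -9668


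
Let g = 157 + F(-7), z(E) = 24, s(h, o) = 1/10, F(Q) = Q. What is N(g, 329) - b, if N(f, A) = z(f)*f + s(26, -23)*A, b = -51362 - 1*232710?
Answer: 2877049/10 ≈ 2.8771e+5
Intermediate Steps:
s(h, o) = ⅒
b = -284072 (b = -51362 - 232710 = -284072)
g = 150 (g = 157 - 7 = 150)
N(f, A) = 24*f + A/10
N(g, 329) - b = (24*150 + (⅒)*329) - 1*(-284072) = (3600 + 329/10) + 284072 = 36329/10 + 284072 = 2877049/10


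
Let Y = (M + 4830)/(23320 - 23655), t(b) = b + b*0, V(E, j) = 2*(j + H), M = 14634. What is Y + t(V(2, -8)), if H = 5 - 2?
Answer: -22814/335 ≈ -68.101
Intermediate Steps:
H = 3
V(E, j) = 6 + 2*j (V(E, j) = 2*(j + 3) = 2*(3 + j) = 6 + 2*j)
t(b) = b (t(b) = b + 0 = b)
Y = -19464/335 (Y = (14634 + 4830)/(23320 - 23655) = 19464/(-335) = 19464*(-1/335) = -19464/335 ≈ -58.102)
Y + t(V(2, -8)) = -19464/335 + (6 + 2*(-8)) = -19464/335 + (6 - 16) = -19464/335 - 10 = -22814/335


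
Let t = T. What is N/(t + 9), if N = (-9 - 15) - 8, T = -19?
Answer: 16/5 ≈ 3.2000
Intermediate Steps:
t = -19
N = -32 (N = -24 - 8 = -32)
N/(t + 9) = -32/(-19 + 9) = -32/(-10) = -32*(-⅒) = 16/5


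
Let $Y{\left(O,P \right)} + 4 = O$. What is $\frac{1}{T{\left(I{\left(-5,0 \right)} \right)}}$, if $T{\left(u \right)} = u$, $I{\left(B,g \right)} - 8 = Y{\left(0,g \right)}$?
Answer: $\frac{1}{4} \approx 0.25$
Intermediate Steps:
$Y{\left(O,P \right)} = -4 + O$
$I{\left(B,g \right)} = 4$ ($I{\left(B,g \right)} = 8 + \left(-4 + 0\right) = 8 - 4 = 4$)
$\frac{1}{T{\left(I{\left(-5,0 \right)} \right)}} = \frac{1}{4}$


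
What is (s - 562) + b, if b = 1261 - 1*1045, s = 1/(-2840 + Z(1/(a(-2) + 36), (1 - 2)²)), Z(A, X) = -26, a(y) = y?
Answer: -991637/2866 ≈ -346.00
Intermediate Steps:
s = -1/2866 (s = 1/(-2840 - 26) = 1/(-2866) = -1/2866 ≈ -0.00034892)
b = 216 (b = 1261 - 1045 = 216)
(s - 562) + b = (-1/2866 - 562) + 216 = -1610693/2866 + 216 = -991637/2866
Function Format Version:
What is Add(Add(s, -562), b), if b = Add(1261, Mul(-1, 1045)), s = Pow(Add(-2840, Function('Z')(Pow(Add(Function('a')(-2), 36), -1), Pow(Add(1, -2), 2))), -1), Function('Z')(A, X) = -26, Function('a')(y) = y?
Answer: Rational(-991637, 2866) ≈ -346.00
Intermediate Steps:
s = Rational(-1, 2866) (s = Pow(Add(-2840, -26), -1) = Pow(-2866, -1) = Rational(-1, 2866) ≈ -0.00034892)
b = 216 (b = Add(1261, -1045) = 216)
Add(Add(s, -562), b) = Add(Add(Rational(-1, 2866), -562), 216) = Add(Rational(-1610693, 2866), 216) = Rational(-991637, 2866)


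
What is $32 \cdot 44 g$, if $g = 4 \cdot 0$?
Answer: $0$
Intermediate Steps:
$g = 0$
$32 \cdot 44 g = 32 \cdot 44 \cdot 0 = 1408 \cdot 0 = 0$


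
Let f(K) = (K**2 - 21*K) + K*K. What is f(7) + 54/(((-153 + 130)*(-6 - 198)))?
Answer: -38309/782 ≈ -48.988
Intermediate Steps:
f(K) = -21*K + 2*K**2 (f(K) = (K**2 - 21*K) + K**2 = -21*K + 2*K**2)
f(7) + 54/(((-153 + 130)*(-6 - 198))) = 7*(-21 + 2*7) + 54/(((-153 + 130)*(-6 - 198))) = 7*(-21 + 14) + 54/((-23*(-204))) = 7*(-7) + 54/4692 = -49 + 54*(1/4692) = -49 + 9/782 = -38309/782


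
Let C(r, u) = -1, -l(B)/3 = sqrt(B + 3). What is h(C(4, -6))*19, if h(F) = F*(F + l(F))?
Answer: 19 + 57*sqrt(2) ≈ 99.610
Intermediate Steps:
l(B) = -3*sqrt(3 + B) (l(B) = -3*sqrt(B + 3) = -3*sqrt(3 + B))
h(F) = F*(F - 3*sqrt(3 + F))
h(C(4, -6))*19 = -(-1 - 3*sqrt(3 - 1))*19 = -(-1 - 3*sqrt(2))*19 = (1 + 3*sqrt(2))*19 = 19 + 57*sqrt(2)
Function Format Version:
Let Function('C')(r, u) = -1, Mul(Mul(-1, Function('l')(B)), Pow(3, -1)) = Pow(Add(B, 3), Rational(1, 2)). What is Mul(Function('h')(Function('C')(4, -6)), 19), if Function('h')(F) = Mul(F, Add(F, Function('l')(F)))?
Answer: Add(19, Mul(57, Pow(2, Rational(1, 2)))) ≈ 99.610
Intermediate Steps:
Function('l')(B) = Mul(-3, Pow(Add(3, B), Rational(1, 2))) (Function('l')(B) = Mul(-3, Pow(Add(B, 3), Rational(1, 2))) = Mul(-3, Pow(Add(3, B), Rational(1, 2))))
Function('h')(F) = Mul(F, Add(F, Mul(-3, Pow(Add(3, F), Rational(1, 2)))))
Mul(Function('h')(Function('C')(4, -6)), 19) = Mul(Mul(-1, Add(-1, Mul(-3, Pow(Add(3, -1), Rational(1, 2))))), 19) = Mul(Mul(-1, Add(-1, Mul(-3, Pow(2, Rational(1, 2))))), 19) = Mul(Add(1, Mul(3, Pow(2, Rational(1, 2)))), 19) = Add(19, Mul(57, Pow(2, Rational(1, 2))))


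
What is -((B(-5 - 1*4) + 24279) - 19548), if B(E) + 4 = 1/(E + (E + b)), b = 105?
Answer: -411250/87 ≈ -4727.0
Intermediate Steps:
B(E) = -4 + 1/(105 + 2*E) (B(E) = -4 + 1/(E + (E + 105)) = -4 + 1/(E + (105 + E)) = -4 + 1/(105 + 2*E))
-((B(-5 - 1*4) + 24279) - 19548) = -(((-419 - 8*(-5 - 1*4))/(105 + 2*(-5 - 1*4)) + 24279) - 19548) = -(((-419 - 8*(-5 - 4))/(105 + 2*(-5 - 4)) + 24279) - 19548) = -(((-419 - 8*(-9))/(105 + 2*(-9)) + 24279) - 19548) = -(((-419 + 72)/(105 - 18) + 24279) - 19548) = -((-347/87 + 24279) - 19548) = -(2111926/87 - 19548) = -1*411250/87 = -411250/87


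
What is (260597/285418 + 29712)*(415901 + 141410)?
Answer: 4726331785307243/285418 ≈ 1.6559e+10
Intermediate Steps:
(260597/285418 + 29712)*(415901 + 141410) = (260597*(1/285418) + 29712)*557311 = (260597/285418 + 29712)*557311 = (8480600213/285418)*557311 = 4726331785307243/285418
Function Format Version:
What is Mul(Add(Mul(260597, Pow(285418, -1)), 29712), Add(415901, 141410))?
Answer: Rational(4726331785307243, 285418) ≈ 1.6559e+10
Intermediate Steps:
Mul(Add(Mul(260597, Pow(285418, -1)), 29712), Add(415901, 141410)) = Mul(Add(Mul(260597, Rational(1, 285418)), 29712), 557311) = Mul(Add(Rational(260597, 285418), 29712), 557311) = Mul(Rational(8480600213, 285418), 557311) = Rational(4726331785307243, 285418)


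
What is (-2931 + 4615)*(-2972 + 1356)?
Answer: -2721344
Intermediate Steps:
(-2931 + 4615)*(-2972 + 1356) = 1684*(-1616) = -2721344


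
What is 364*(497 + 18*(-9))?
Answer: 121940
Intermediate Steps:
364*(497 + 18*(-9)) = 364*(497 - 162) = 364*335 = 121940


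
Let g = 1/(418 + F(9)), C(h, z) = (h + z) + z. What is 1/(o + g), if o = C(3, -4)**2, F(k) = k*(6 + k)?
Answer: 553/13826 ≈ 0.039997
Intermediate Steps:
C(h, z) = h + 2*z
o = 25 (o = (3 + 2*(-4))**2 = (3 - 8)**2 = (-5)**2 = 25)
g = 1/553 (g = 1/(418 + 9*(6 + 9)) = 1/(418 + 9*15) = 1/(418 + 135) = 1/553 ≈ 0.0018083)
1/(o + g) = 1/(25 + 1/553) = 1/(13826/553) = 553/13826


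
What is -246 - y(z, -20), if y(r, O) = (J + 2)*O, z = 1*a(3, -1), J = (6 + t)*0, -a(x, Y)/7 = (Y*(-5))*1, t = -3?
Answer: -206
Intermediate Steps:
a(x, Y) = 35*Y (a(x, Y) = -7*Y*(-5) = -7*(-5*Y) = -(-35)*Y = 35*Y)
J = 0 (J = (6 - 3)*0 = 3*0 = 0)
z = -35 (z = 1*(35*(-1)) = 1*(-35) = -35)
y(r, O) = 2*O (y(r, O) = (0 + 2)*O = 2*O)
-246 - y(z, -20) = -246 - 2*(-20) = -246 - 1*(-40) = -246 + 40 = -206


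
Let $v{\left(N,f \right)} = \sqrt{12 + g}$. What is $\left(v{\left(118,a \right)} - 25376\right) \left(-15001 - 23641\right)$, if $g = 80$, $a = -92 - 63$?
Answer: $980579392 - 77284 \sqrt{23} \approx 9.8021 \cdot 10^{8}$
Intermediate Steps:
$a = -155$ ($a = -92 - 63 = -155$)
$v{\left(N,f \right)} = 2 \sqrt{23}$ ($v{\left(N,f \right)} = \sqrt{12 + 80} = \sqrt{92} = 2 \sqrt{23}$)
$\left(v{\left(118,a \right)} - 25376\right) \left(-15001 - 23641\right) = \left(2 \sqrt{23} - 25376\right) \left(-15001 - 23641\right) = \left(-25376 + 2 \sqrt{23}\right) \left(-38642\right) = 980579392 - 77284 \sqrt{23}$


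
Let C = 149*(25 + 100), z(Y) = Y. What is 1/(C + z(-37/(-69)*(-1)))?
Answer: 69/1285088 ≈ 5.3693e-5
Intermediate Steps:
C = 18625 (C = 149*125 = 18625)
1/(C + z(-37/(-69)*(-1))) = 1/(18625 - 37/(-69)*(-1)) = 1/(18625 - 37*(-1/69)*(-1)) = 1/(18625 + (37/69)*(-1)) = 1/(18625 - 37/69) = 1/(1285088/69) = 69/1285088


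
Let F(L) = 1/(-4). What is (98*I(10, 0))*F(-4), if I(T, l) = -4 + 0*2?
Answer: 98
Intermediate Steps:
I(T, l) = -4 (I(T, l) = -4 + 0 = -4)
F(L) = -1/4
(98*I(10, 0))*F(-4) = (98*(-4))*(-1/4) = -392*(-1/4) = 98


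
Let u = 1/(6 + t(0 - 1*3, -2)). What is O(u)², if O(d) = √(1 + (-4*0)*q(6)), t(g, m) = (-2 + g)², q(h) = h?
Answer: 1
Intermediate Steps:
u = 1/31 (u = 1/(6 + (-2 + (0 - 1*3))²) = 1/(6 + (-2 + (0 - 3))²) = 1/(6 + (-2 - 3)²) = 1/(6 + (-5)²) = 1/(6 + 25) = 1/31 ≈ 0.032258)
O(d) = 1 (O(d) = √(1 - 4*0*6) = √(1 + 0*6) = √(1 + 0) = √1 = 1)
O(u)² = 1² = 1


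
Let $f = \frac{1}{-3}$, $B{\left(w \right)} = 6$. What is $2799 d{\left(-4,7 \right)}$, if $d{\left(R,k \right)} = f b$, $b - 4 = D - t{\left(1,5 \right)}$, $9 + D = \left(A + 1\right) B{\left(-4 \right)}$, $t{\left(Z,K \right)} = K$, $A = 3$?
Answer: $-13062$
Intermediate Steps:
$f = - \frac{1}{3} \approx -0.33333$
$D = 15$ ($D = -9 + \left(3 + 1\right) 6 = -9 + 4 \cdot 6 = -9 + 24 = 15$)
$b = 14$ ($b = 4 + \left(15 - 5\right) = 4 + 10 = 14$)
$d{\left(R,k \right)} = - \frac{14}{3}$ ($d{\left(R,k \right)} = \left(- \frac{1}{3}\right) 14 = - \frac{14}{3}$)
$2799 d{\left(-4,7 \right)} = 2799 \left(- \frac{14}{3}\right) = -13062$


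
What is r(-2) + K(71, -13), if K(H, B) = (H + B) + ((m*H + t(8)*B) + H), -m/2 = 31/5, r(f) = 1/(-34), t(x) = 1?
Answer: -129953/170 ≈ -764.43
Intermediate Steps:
r(f) = -1/34
m = -62/5 ≈ -12.400
K(H, B) = 2*B - 52*H/5 (K(H, B) = (H + B) + ((-62*H/5 + 1*B) + H) = (B + H) + ((-62*H/5 + B) + H) = (B + H) + ((B - 62*H/5) + H) = (B + H) + (B - 57*H/5) = 2*B - 52*H/5)
r(-2) + K(71, -13) = -1/34 + (2*(-13) - 52/5*71) = -1/34 + (-26 - 3692/5) = -1/34 - 3822/5 = -129953/170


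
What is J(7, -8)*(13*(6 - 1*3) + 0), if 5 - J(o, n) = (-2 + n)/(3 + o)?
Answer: 234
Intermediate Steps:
J(o, n) = 5 - (-2 + n)/(3 + o)
J(7, -8)*(13*(6 - 1*3) + 0) = ((17 - 1*(-8) + 5*7)/(3 + 7))*(13*(6 - 1*3) + 0) = ((17 + 8 + 35)/10)*(13*(6 - 3) + 0) = ((⅒)*60)*(13*3 + 0) = 6*(39 + 0) = 6*39 = 234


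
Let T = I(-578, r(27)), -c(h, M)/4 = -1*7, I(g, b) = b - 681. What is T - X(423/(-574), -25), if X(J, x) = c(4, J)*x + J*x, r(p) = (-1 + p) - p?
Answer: -243/574 ≈ -0.42335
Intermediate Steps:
r(p) = -1
I(g, b) = -681 + b
c(h, M) = 28 (c(h, M) = -(-4)*7 = -4*(-7) = 28)
T = -682 (T = -681 - 1 = -682)
X(J, x) = 28*x + J*x
T - X(423/(-574), -25) = -682 - (-25)*(28 + 423/(-574)) = -682 - (-25)*(28 + 423*(-1/574)) = -682 - (-25)*(28 - 423/574) = -682 - (-25)*15649/574 = -682 - 1*(-391225/574) = -682 + 391225/574 = -243/574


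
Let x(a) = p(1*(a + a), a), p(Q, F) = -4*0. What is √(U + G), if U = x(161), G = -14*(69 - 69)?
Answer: 0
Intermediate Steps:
p(Q, F) = 0
G = 0 (G = -14*0 = 0)
x(a) = 0
U = 0
√(U + G) = √(0 + 0) = √0 = 0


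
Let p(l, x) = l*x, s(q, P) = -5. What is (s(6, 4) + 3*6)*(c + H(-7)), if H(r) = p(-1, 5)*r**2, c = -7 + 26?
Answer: -2938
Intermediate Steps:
c = 19
H(r) = -5*r**2 (H(r) = (-1*5)*r**2 = -5*r**2)
(s(6, 4) + 3*6)*(c + H(-7)) = (-5 + 3*6)*(19 - 5*(-7)**2) = (-5 + 18)*(19 - 5*49) = 13*(19 - 245) = 13*(-226) = -2938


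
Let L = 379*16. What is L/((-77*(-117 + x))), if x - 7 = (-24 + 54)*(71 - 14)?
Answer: -379/7700 ≈ -0.049221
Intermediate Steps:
x = 1717 (x = 7 + (-24 + 54)*(71 - 14) = 7 + 30*57 = 7 + 1710 = 1717)
L = 6064
L/((-77*(-117 + x))) = 6064/((-77*(-117 + 1717))) = 6064/((-77*1600)) = 6064/(-123200) = 6064*(-1/123200) = -379/7700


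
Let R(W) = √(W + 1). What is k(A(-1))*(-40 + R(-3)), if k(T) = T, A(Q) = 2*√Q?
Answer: 2*I*(-40 + I*√2) ≈ -2.8284 - 80.0*I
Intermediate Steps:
R(W) = √(1 + W)
k(A(-1))*(-40 + R(-3)) = (2*√(-1))*(-40 + √(1 - 3)) = (2*I)*(-40 + √(-2)) = (2*I)*(-40 + I*√2) = 2*I*(-40 + I*√2)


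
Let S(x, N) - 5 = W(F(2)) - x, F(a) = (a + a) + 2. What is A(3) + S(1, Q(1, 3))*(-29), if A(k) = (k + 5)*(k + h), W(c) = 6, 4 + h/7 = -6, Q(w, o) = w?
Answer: -826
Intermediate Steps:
F(a) = 2 + 2*a (F(a) = 2*a + 2 = 2 + 2*a)
h = -70 (h = -28 + 7*(-6) = -28 - 42 = -70)
A(k) = (-70 + k)*(5 + k) (A(k) = (k + 5)*(k - 70) = (5 + k)*(-70 + k) = (-70 + k)*(5 + k))
S(x, N) = 11 - x (S(x, N) = 5 + (6 - x) = 11 - x)
A(3) + S(1, Q(1, 3))*(-29) = (-350 + 3**2 - 65*3) + (11 - 1*1)*(-29) = (-350 + 9 - 195) + (11 - 1)*(-29) = -536 + 10*(-29) = -536 - 290 = -826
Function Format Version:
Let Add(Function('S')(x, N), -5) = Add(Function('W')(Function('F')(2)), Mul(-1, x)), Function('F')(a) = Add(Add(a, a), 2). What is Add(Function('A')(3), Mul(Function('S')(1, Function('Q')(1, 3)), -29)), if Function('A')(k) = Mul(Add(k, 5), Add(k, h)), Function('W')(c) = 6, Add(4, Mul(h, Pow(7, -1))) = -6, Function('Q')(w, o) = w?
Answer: -826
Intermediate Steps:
Function('F')(a) = Add(2, Mul(2, a)) (Function('F')(a) = Add(Mul(2, a), 2) = Add(2, Mul(2, a)))
h = -70 (h = Add(-28, Mul(7, -6)) = Add(-28, -42) = -70)
Function('A')(k) = Mul(Add(-70, k), Add(5, k)) (Function('A')(k) = Mul(Add(k, 5), Add(k, -70)) = Mul(Add(5, k), Add(-70, k)) = Mul(Add(-70, k), Add(5, k)))
Function('S')(x, N) = Add(11, Mul(-1, x)) (Function('S')(x, N) = Add(5, Add(6, Mul(-1, x))) = Add(11, Mul(-1, x)))
Add(Function('A')(3), Mul(Function('S')(1, Function('Q')(1, 3)), -29)) = Add(Add(-350, Pow(3, 2), Mul(-65, 3)), Mul(Add(11, Mul(-1, 1)), -29)) = Add(Add(-350, 9, -195), Mul(Add(11, -1), -29)) = Add(-536, Mul(10, -29)) = Add(-536, -290) = -826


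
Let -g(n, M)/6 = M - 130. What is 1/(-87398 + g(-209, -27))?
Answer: -1/86456 ≈ -1.1567e-5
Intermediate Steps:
g(n, M) = 780 - 6*M (g(n, M) = -6*(M - 130) = -6*(-130 + M) = 780 - 6*M)
1/(-87398 + g(-209, -27)) = 1/(-87398 + (780 - 6*(-27))) = 1/(-87398 + (780 + 162)) = 1/(-87398 + 942) = 1/(-86456) = -1/86456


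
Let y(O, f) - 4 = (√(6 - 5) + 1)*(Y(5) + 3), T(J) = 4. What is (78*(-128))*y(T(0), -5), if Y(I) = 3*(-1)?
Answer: -39936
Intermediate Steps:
Y(I) = -3
y(O, f) = 4 (y(O, f) = 4 + (√(6 - 5) + 1)*(-3 + 3) = 4 + (√1 + 1)*0 = 4 + (1 + 1)*0 = 4 + 2*0 = 4 + 0 = 4)
(78*(-128))*y(T(0), -5) = (78*(-128))*4 = -9984*4 = -39936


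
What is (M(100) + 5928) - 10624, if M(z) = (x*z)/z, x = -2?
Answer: -4698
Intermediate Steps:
M(z) = -2 (M(z) = (-2*z)/z = -2)
(M(100) + 5928) - 10624 = (-2 + 5928) - 10624 = 5926 - 10624 = -4698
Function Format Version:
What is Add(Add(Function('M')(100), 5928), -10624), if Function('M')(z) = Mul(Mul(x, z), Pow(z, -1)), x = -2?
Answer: -4698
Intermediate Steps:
Function('M')(z) = -2 (Function('M')(z) = Mul(Mul(-2, z), Pow(z, -1)) = -2)
Add(Add(Function('M')(100), 5928), -10624) = Add(Add(-2, 5928), -10624) = Add(5926, -10624) = -4698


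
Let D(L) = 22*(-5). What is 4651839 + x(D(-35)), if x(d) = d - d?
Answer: 4651839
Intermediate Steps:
D(L) = -110
x(d) = 0
4651839 + x(D(-35)) = 4651839 + 0 = 4651839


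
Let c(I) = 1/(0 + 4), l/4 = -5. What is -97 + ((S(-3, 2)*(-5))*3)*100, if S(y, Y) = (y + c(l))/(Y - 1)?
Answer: 4028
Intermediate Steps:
l = -20 (l = 4*(-5) = -20)
c(I) = ¼ (c(I) = 1/4 = ¼)
S(y, Y) = (¼ + y)/(-1 + Y) (S(y, Y) = (y + ¼)/(Y - 1) = (¼ + y)/(-1 + Y))
-97 + ((S(-3, 2)*(-5))*3)*100 = -97 + ((((¼ - 3)/(-1 + 2))*(-5))*3)*100 = -97 + (((-11/4/1)*(-5))*3)*100 = -97 + (((1*(-11/4))*(-5))*3)*100 = -97 + (-11/4*(-5)*3)*100 = -97 + ((55/4)*3)*100 = -97 + (165/4)*100 = -97 + 4125 = 4028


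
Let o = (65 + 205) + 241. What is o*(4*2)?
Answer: 4088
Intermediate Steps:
o = 511 (o = 270 + 241 = 511)
o*(4*2) = 511*(4*2) = 511*8 = 4088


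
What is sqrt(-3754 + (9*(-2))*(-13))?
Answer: 8*I*sqrt(55) ≈ 59.33*I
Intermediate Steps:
sqrt(-3754 + (9*(-2))*(-13)) = sqrt(-3754 - 18*(-13)) = sqrt(-3754 + 234) = sqrt(-3520) = 8*I*sqrt(55)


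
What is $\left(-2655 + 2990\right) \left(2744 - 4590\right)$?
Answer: $-618410$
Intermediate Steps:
$\left(-2655 + 2990\right) \left(2744 - 4590\right) = 335 \left(-1846\right) = -618410$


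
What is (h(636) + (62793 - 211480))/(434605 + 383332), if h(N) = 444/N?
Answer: -7880374/43350661 ≈ -0.18178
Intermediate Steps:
(h(636) + (62793 - 211480))/(434605 + 383332) = (444/636 + (62793 - 211480))/(434605 + 383332) = (444*(1/636) - 148687)/817937 = (37/53 - 148687)*(1/817937) = -7880374/53*1/817937 = -7880374/43350661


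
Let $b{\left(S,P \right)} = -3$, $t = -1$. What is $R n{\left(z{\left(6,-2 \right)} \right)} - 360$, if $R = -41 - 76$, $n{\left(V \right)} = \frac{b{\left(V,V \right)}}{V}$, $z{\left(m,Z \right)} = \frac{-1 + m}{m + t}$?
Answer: $-9$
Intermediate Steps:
$z{\left(m,Z \right)} = 1$ ($z{\left(m,Z \right)} = \frac{-1 + m}{m - 1} = \frac{-1 + m}{-1 + m} = 1$)
$n{\left(V \right)} = - \frac{3}{V}$
$R = -117$ ($R = -41 - 76 = -117$)
$R n{\left(z{\left(6,-2 \right)} \right)} - 360 = - 117 \left(- \frac{3}{1}\right) - 360 = - 117 \left(\left(-3\right) 1\right) - 360 = \left(-117\right) \left(-3\right) - 360 = 351 - 360 = -9$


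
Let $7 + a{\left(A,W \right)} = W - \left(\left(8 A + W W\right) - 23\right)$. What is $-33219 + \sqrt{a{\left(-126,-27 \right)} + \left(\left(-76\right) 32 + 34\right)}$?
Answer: $-33219 + i \sqrt{2130} \approx -33219.0 + 46.152 i$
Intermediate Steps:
$a{\left(A,W \right)} = 16 + W - W^{2} - 8 A$ ($a{\left(A,W \right)} = -7 - \left(-23 - W + 8 A + W W\right) = -7 - \left(-23 + W^{2} - W + 8 A\right) = 16 + W - W^{2} - 8 A$)
$-33219 + \sqrt{a{\left(-126,-27 \right)} + \left(\left(-76\right) 32 + 34\right)} = -33219 + \sqrt{\left(16 - 27 - \left(-27\right)^{2} - -1008\right) + \left(\left(-76\right) 32 + 34\right)} = -33219 + \sqrt{\left(16 - 27 - 729 + 1008\right) + \left(-2432 + 34\right)} = -33219 + \sqrt{\left(16 - 27 - 729 + 1008\right) - 2398} = -33219 + \sqrt{268 - 2398} = -33219 + \sqrt{-2130} = -33219 + i \sqrt{2130}$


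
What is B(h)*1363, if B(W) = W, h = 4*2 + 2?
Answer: 13630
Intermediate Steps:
h = 10 (h = 8 + 2 = 10)
B(h)*1363 = 10*1363 = 13630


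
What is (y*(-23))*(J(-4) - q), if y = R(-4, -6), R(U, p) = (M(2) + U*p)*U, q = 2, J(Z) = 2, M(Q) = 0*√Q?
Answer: 0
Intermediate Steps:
M(Q) = 0
R(U, p) = p*U² (R(U, p) = (0 + U*p)*U = (U*p)*U = p*U²)
y = -96 (y = -6*(-4)² = -6*16 = -96)
(y*(-23))*(J(-4) - q) = (-96*(-23))*(2 - 1*2) = 2208*(2 - 2) = 2208*0 = 0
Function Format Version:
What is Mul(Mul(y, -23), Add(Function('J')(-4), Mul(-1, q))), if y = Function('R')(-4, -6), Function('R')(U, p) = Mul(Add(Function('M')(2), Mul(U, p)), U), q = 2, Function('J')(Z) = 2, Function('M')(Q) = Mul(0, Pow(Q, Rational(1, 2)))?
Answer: 0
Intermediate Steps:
Function('M')(Q) = 0
Function('R')(U, p) = Mul(p, Pow(U, 2)) (Function('R')(U, p) = Mul(Add(0, Mul(U, p)), U) = Mul(Mul(U, p), U) = Mul(p, Pow(U, 2)))
y = -96 (y = Mul(-6, Pow(-4, 2)) = Mul(-6, 16) = -96)
Mul(Mul(y, -23), Add(Function('J')(-4), Mul(-1, q))) = Mul(Mul(-96, -23), Add(2, Mul(-1, 2))) = Mul(2208, Add(2, -2)) = Mul(2208, 0) = 0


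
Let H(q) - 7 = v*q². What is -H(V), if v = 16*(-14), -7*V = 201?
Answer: 1292783/7 ≈ 1.8468e+5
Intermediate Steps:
V = -201/7 (V = -⅐*201 = -201/7 ≈ -28.714)
v = -224
H(q) = 7 - 224*q²
-H(V) = -(7 - 224*(-201/7)²) = -(7 - 224*40401/49) = -(7 - 1292832/7) = -1*(-1292783/7) = 1292783/7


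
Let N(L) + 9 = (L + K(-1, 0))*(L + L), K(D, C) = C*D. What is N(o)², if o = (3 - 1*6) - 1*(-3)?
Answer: 81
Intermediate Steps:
o = 0 (o = (3 - 6) + 3 = -3 + 3 = 0)
N(L) = -9 + 2*L² (N(L) = -9 + (L + 0*(-1))*(L + L) = -9 + (L + 0)*(2*L) = -9 + L*(2*L) = -9 + 2*L²)
N(o)² = (-9 + 2*0²)² = (-9 + 2*0)² = (-9 + 0)² = (-9)² = 81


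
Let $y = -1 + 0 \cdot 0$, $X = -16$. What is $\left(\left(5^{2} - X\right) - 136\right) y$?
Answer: $95$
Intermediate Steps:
$y = -1$ ($y = -1 + 0 = -1$)
$\left(\left(5^{2} - X\right) - 136\right) y = \left(\left(5^{2} - -16\right) - 136\right) \left(-1\right) = \left(\left(25 + 16\right) - 136\right) \left(-1\right) = \left(41 - 136\right) \left(-1\right) = \left(-95\right) \left(-1\right) = 95$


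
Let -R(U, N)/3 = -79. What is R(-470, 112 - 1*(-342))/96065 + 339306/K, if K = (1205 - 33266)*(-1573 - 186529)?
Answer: 243646731584/96557144549405 ≈ 0.0025233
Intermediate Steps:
K = 6030738222 (K = -32061*(-188102) = 6030738222)
R(U, N) = 237 (R(U, N) = -3*(-79) = 237)
R(-470, 112 - 1*(-342))/96065 + 339306/K = 237/96065 + 339306/6030738222 = 237*(1/96065) + 339306*(1/6030738222) = 237/96065 + 56551/1005123037 = 243646731584/96557144549405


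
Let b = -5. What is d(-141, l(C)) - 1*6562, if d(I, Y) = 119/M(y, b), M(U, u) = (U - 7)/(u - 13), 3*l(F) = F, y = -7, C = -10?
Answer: -6409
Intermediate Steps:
l(F) = F/3
M(U, u) = (-7 + U)/(-13 + u)
d(I, Y) = 153 (d(I, Y) = 119/(((-7 - 7)/(-13 - 5))) = 119/((-14/(-18))) = 119/((-1/18*(-14))) = 119/(7/9) = 119*(9/7) = 153)
d(-141, l(C)) - 1*6562 = 153 - 1*6562 = 153 - 6562 = -6409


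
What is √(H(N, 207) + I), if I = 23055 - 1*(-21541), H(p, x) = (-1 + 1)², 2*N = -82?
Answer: 2*√11149 ≈ 211.18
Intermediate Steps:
N = -41 (N = (½)*(-82) = -41)
H(p, x) = 0 (H(p, x) = 0² = 0)
I = 44596 (I = 23055 + 21541 = 44596)
√(H(N, 207) + I) = √(0 + 44596) = √44596 = 2*√11149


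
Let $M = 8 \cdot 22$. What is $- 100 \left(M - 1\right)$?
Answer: $-17500$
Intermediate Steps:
$M = 176$
$- 100 \left(M - 1\right) = - 100 \left(176 - 1\right) = \left(-100\right) 175 = -17500$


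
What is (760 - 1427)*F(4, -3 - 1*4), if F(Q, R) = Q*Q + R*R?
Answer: -43355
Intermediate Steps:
F(Q, R) = Q² + R²
(760 - 1427)*F(4, -3 - 1*4) = (760 - 1427)*(4² + (-3 - 1*4)²) = -667*(16 + (-3 - 4)²) = -667*(16 + (-7)²) = -667*(16 + 49) = -667*65 = -43355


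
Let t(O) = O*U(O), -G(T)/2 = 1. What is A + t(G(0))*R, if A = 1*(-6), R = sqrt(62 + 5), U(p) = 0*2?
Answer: -6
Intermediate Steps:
G(T) = -2 (G(T) = -2*1 = -2)
U(p) = 0
R = sqrt(67) ≈ 8.1853
A = -6
t(O) = 0 (t(O) = O*0 = 0)
A + t(G(0))*R = -6 + 0*sqrt(67) = -6 + 0 = -6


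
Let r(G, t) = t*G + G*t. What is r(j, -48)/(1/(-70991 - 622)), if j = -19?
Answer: -130622112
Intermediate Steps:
r(G, t) = 2*G*t (r(G, t) = G*t + G*t = 2*G*t)
r(j, -48)/(1/(-70991 - 622)) = (2*(-19)*(-48))/(1/(-70991 - 622)) = 1824/(1/(-71613)) = 1824/(-1/71613) = 1824*(-71613) = -130622112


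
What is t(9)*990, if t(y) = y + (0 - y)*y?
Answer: -71280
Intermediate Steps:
t(y) = y - y² (t(y) = y + (-y)*y = y - y²)
t(9)*990 = (9*(1 - 1*9))*990 = (9*(1 - 9))*990 = (9*(-8))*990 = -72*990 = -71280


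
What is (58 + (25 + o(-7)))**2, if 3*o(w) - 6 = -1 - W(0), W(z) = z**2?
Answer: 64516/9 ≈ 7168.4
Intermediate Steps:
o(w) = 5/3 (o(w) = 2 + (-1 - 1*0**2)/3 = 2 + (-1 - 1*0)/3 = 2 + (-1 + 0)/3 = 2 + (1/3)*(-1) = 2 - 1/3 = 5/3)
(58 + (25 + o(-7)))**2 = (58 + (25 + 5/3))**2 = (58 + 80/3)**2 = (254/3)**2 = 64516/9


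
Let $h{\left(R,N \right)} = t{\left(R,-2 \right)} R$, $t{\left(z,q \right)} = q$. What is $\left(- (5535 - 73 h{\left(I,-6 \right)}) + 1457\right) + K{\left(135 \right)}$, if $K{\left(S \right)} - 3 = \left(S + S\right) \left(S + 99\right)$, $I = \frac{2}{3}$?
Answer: $\frac{177023}{3} \approx 59008.0$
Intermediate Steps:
$I = \frac{2}{3}$ ($I = 2 \cdot \frac{1}{3} = \frac{2}{3} \approx 0.66667$)
$h{\left(R,N \right)} = - 2 R$
$K{\left(S \right)} = 3 + 2 S \left(99 + S\right)$ ($K{\left(S \right)} = 3 + \left(S + S\right) \left(S + 99\right) = 3 + 2 S \left(99 + S\right)$)
$\left(- (5535 - 73 h{\left(I,-6 \right)}) + 1457\right) + K{\left(135 \right)} = \left(- (5535 - 73 \left(\left(-2\right) \frac{2}{3}\right)) + 1457\right) + \left(3 + 2 \cdot 135^{2} + 198 \cdot 135\right) = \left(- (5535 - 73 \left(- \frac{4}{3}\right)) + 1457\right) + \left(3 + 2 \cdot 18225 + 26730\right) = \left(- (5535 - - \frac{292}{3}) + 1457\right) + \left(3 + 36450 + 26730\right) = \left(- (5535 + \frac{292}{3}) + 1457\right) + 63183 = \left(\left(-1\right) \frac{16897}{3} + 1457\right) + 63183 = \left(- \frac{16897}{3} + 1457\right) + 63183 = - \frac{12526}{3} + 63183 = \frac{177023}{3}$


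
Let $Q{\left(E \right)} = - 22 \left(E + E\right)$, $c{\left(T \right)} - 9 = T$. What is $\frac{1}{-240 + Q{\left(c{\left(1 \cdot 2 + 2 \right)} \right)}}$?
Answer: $- \frac{1}{812} \approx -0.0012315$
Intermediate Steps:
$c{\left(T \right)} = 9 + T$
$Q{\left(E \right)} = - 44 E$ ($Q{\left(E \right)} = - 22 \cdot 2 E = - 44 E$)
$\frac{1}{-240 + Q{\left(c{\left(1 \cdot 2 + 2 \right)} \right)}} = \frac{1}{-240 - 44 \left(9 + \left(1 \cdot 2 + 2\right)\right)} = \frac{1}{-240 - 44 \left(9 + \left(2 + 2\right)\right)} = \frac{1}{-240 - 44 \left(9 + 4\right)} = \frac{1}{-240 - 572} = \frac{1}{-812} = - \frac{1}{812}$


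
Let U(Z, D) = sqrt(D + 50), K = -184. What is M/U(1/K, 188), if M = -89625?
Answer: -89625*sqrt(238)/238 ≈ -5809.5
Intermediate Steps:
U(Z, D) = sqrt(50 + D)
M/U(1/K, 188) = -89625/sqrt(50 + 188) = -89625*sqrt(238)/238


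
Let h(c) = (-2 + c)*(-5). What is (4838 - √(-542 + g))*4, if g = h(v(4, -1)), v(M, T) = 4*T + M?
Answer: 19352 - 8*I*√133 ≈ 19352.0 - 92.26*I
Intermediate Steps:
v(M, T) = M + 4*T
h(c) = 10 - 5*c
g = 10 (g = 10 - 5*(4 + 4*(-1)) = 10 - 5*(4 - 4) = 10 - 5*0 = 10 + 0 = 10)
(4838 - √(-542 + g))*4 = (4838 - √(-542 + 10))*4 = (4838 - √(-532))*4 = (4838 - 2*I*√133)*4 = 19352 - 8*I*√133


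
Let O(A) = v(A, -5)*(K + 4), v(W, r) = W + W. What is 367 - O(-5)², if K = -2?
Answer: -33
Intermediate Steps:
v(W, r) = 2*W
O(A) = 4*A (O(A) = (2*A)*(-2 + 4) = (2*A)*2 = 4*A)
367 - O(-5)² = 367 - (4*(-5))² = 367 - 1*(-20)² = 367 - 1*400 = 367 - 400 = -33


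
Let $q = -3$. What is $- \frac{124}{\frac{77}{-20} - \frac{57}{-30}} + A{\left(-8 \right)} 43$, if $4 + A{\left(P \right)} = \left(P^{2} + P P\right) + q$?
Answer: $\frac{205397}{39} \approx 5266.6$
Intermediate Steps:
$A{\left(P \right)} = -7 + 2 P^{2}$ ($A{\left(P \right)} = -4 - \left(3 - P^{2} - P P\right) = -4 + \left(\left(P^{2} + P^{2}\right) - 3\right) = -4 + \left(2 P^{2} - 3\right) = -4 + \left(-3 + 2 P^{2}\right) = -7 + 2 P^{2}$)
$- \frac{124}{\frac{77}{-20} - \frac{57}{-30}} + A{\left(-8 \right)} 43 = - \frac{124}{\frac{77}{-20} - \frac{57}{-30}} + \left(-7 + 2 \left(-8\right)^{2}\right) 43 = - \frac{124}{77 \left(- \frac{1}{20}\right) - - \frac{19}{10}} + \left(-7 + 2 \cdot 64\right) 43 = - \frac{124}{- \frac{77}{20} + \frac{19}{10}} + \left(-7 + 128\right) 43 = - \frac{124}{- \frac{39}{20}} + 121 \cdot 43 = \left(-124\right) \left(- \frac{20}{39}\right) + 5203 = \frac{2480}{39} + 5203 = \frac{205397}{39}$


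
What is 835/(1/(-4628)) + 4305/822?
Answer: -1058838685/274 ≈ -3.8644e+6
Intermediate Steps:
835/(1/(-4628)) + 4305/822 = 835/(-1/4628) + 4305*(1/822) = 835*(-4628) + 1435/274 = -3864380 + 1435/274 = -1058838685/274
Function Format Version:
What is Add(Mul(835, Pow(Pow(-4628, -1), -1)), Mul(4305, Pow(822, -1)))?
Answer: Rational(-1058838685, 274) ≈ -3.8644e+6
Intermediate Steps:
Add(Mul(835, Pow(Pow(-4628, -1), -1)), Mul(4305, Pow(822, -1))) = Add(Mul(835, Pow(Rational(-1, 4628), -1)), Mul(4305, Rational(1, 822))) = Add(Mul(835, -4628), Rational(1435, 274)) = Add(-3864380, Rational(1435, 274)) = Rational(-1058838685, 274)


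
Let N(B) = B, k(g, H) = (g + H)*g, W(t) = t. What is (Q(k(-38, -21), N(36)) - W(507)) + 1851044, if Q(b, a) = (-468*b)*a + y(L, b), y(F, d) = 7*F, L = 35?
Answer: -35922434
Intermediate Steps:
k(g, H) = g*(H + g) (k(g, H) = (H + g)*g = g*(H + g))
Q(b, a) = 245 - 468*a*b (Q(b, a) = (-468*b)*a + 7*35 = -468*a*b + 245 = 245 - 468*a*b)
(Q(k(-38, -21), N(36)) - W(507)) + 1851044 = ((245 - 468*36*(-38*(-21 - 38))) - 1*507) + 1851044 = ((245 - 468*36*(-38*(-59))) - 507) + 1851044 = ((245 - 468*36*2242) - 507) + 1851044 = ((245 - 37773216) - 507) + 1851044 = (-37772971 - 507) + 1851044 = -37773478 + 1851044 = -35922434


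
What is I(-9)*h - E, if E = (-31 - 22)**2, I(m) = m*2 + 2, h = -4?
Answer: -2745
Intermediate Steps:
I(m) = 2 + 2*m (I(m) = 2*m + 2 = 2 + 2*m)
E = 2809 (E = (-53)**2 = 2809)
I(-9)*h - E = (2 + 2*(-9))*(-4) - 1*2809 = (2 - 18)*(-4) - 2809 = -16*(-4) - 2809 = 64 - 2809 = -2745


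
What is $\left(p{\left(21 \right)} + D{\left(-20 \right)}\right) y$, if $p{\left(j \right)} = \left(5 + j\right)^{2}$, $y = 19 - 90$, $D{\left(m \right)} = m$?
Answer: $-46576$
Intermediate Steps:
$y = -71$ ($y = 19 - 90 = -71$)
$\left(p{\left(21 \right)} + D{\left(-20 \right)}\right) y = \left(\left(5 + 21\right)^{2} - 20\right) \left(-71\right) = \left(26^{2} - 20\right) \left(-71\right) = \left(676 - 20\right) \left(-71\right) = 656 \left(-71\right) = -46576$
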